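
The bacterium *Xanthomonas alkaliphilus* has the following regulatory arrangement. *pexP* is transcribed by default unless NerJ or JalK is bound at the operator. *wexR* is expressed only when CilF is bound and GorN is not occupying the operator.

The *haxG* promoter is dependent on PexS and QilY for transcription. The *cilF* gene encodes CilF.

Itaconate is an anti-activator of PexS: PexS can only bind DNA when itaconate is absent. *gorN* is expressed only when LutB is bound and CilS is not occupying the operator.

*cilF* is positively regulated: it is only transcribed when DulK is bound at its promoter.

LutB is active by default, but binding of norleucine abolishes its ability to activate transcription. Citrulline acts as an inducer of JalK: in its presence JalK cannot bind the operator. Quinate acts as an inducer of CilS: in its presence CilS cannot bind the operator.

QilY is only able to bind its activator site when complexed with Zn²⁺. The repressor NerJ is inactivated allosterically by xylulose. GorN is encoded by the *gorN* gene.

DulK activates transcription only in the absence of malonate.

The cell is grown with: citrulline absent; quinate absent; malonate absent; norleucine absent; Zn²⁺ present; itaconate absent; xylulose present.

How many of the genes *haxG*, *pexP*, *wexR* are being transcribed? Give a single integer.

2

Itaconate is absent, so PexS is active.
Zn²⁺ is present, so QilY is active.
No repressor is bound and PexS and QilY are active, so *haxG* is transcribed.
→ *haxG* is ON.
Xylulose is present, so NerJ is inactive.
Citrulline is absent, so JalK is active.
With repressor JalK bound, *pexP* is not transcribed.
→ *pexP* is OFF.
Malonate is absent, so DulK is active.
No repressor is bound and DulK is active, so *cilF* is transcribed.
So CilF is produced and active.
Norleucine is absent, so LutB is active.
Quinate is absent, so CilS is active.
With repressor CilS bound, *gorN* is not transcribed.
So GorN is not produced.
No repressor is bound and CilF is active, so *wexR* is transcribed.
→ *wexR* is ON.
2 of the 3 genes are transcribed.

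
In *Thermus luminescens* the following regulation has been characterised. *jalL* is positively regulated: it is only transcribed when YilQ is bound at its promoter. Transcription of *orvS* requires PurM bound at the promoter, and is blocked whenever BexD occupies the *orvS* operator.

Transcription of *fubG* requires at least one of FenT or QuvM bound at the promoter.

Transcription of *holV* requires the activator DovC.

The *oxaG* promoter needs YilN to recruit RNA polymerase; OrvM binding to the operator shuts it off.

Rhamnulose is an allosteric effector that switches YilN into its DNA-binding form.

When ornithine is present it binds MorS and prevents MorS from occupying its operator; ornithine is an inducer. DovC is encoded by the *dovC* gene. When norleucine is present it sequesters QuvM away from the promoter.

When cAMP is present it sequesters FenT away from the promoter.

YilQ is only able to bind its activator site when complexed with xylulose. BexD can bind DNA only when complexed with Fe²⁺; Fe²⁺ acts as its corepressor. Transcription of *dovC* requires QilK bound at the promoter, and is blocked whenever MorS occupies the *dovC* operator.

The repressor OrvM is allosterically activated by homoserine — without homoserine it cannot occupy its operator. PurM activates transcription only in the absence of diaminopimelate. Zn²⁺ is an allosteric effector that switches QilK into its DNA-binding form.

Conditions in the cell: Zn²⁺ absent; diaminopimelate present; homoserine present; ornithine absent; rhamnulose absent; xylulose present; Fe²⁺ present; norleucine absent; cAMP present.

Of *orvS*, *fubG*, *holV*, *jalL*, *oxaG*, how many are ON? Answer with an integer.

2

Diaminopimelate is present, so PurM is inactive.
Fe²⁺ is present, so BexD is active.
With repressor BexD bound, *orvS* is not transcribed.
→ *orvS* is OFF.
cAMP is present, so FenT is inactive.
Norleucine is absent, so QuvM is active.
Activator QuvM is present, so *fubG* is transcribed.
→ *fubG* is ON.
Zn²⁺ is absent, so QilK is inactive.
Ornithine is absent, so MorS is active.
With repressor MorS bound, *dovC* is not transcribed.
So DovC is not produced.
Required activator DovC is absent, so *holV* is not transcribed.
→ *holV* is OFF.
Xylulose is present, so YilQ is active.
No repressor is bound and YilQ is active, so *jalL* is transcribed.
→ *jalL* is ON.
Rhamnulose is absent, so YilN is inactive.
Homoserine is present, so OrvM is active.
With repressor OrvM bound, *oxaG* is not transcribed.
→ *oxaG* is OFF.
2 of the 5 genes are transcribed.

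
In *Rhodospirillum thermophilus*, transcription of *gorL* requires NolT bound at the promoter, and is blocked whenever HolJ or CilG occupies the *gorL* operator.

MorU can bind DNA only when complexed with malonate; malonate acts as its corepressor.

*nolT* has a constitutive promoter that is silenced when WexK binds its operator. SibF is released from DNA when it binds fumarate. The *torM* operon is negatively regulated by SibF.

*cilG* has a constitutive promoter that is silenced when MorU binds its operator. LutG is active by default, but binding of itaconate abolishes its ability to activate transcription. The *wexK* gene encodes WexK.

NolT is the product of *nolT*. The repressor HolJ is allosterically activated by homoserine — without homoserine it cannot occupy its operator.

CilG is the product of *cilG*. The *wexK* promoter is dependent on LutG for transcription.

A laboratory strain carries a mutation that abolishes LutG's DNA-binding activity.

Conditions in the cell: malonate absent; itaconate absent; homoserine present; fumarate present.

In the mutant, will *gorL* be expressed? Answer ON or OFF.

OFF

LutG is non-functional in this strain, so it has no effect.
Required activator LutG is absent, so *wexK* is not transcribed.
So WexK is not produced.
With no repressor bound, *nolT* is transcribed.
So NolT is produced and active.
Homoserine is present, so HolJ is active.
Malonate is absent, so MorU is inactive.
With no repressor bound, *cilG* is transcribed.
So CilG is produced and active.
With repressor HolJ bound, *gorL* is not transcribed.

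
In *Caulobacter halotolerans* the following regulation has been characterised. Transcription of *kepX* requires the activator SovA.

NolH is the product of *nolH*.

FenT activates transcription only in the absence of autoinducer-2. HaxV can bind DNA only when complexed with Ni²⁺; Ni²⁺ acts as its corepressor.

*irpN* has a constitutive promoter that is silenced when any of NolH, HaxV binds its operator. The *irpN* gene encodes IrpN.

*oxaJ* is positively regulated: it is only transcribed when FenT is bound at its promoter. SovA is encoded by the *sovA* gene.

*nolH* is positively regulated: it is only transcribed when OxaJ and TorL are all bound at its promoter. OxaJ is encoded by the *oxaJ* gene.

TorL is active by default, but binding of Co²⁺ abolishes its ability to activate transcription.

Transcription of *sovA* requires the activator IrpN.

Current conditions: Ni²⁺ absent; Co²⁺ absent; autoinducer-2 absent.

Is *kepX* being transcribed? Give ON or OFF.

Autoinducer-2 is absent, so FenT is active.
No repressor is bound and FenT is active, so *oxaJ* is transcribed.
So OxaJ is produced and active.
Co²⁺ is absent, so TorL is active.
No repressor is bound and OxaJ and TorL are active, so *nolH* is transcribed.
So NolH is produced and active.
Ni²⁺ is absent, so HaxV is inactive.
With repressor NolH bound, *irpN* is not transcribed.
So IrpN is not produced.
Required activator IrpN is absent, so *sovA* is not transcribed.
So SovA is not produced.
Required activator SovA is absent, so *kepX* is not transcribed.

OFF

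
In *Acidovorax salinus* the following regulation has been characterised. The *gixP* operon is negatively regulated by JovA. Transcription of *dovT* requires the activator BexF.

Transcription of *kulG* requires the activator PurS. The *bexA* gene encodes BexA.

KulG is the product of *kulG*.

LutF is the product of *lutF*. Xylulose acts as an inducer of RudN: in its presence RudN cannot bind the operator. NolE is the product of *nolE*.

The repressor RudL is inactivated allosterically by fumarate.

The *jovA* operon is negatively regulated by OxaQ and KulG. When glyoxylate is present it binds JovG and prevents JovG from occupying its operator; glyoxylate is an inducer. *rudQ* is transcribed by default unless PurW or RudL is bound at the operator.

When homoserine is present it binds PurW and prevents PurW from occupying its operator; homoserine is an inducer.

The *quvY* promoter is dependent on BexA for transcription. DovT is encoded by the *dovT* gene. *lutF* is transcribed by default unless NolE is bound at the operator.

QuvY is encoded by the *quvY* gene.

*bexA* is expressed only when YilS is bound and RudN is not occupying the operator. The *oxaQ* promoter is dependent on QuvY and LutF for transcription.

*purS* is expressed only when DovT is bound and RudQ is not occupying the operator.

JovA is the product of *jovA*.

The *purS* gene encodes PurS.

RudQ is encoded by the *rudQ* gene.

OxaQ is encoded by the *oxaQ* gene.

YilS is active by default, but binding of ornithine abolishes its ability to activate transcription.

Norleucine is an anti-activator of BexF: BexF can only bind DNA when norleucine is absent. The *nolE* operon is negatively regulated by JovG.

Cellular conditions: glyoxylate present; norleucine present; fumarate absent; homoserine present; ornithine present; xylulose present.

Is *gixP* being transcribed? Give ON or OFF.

Xylulose is present, so RudN is inactive.
Ornithine is present, so YilS is inactive.
Required activator YilS is absent, so *bexA* is not transcribed.
So BexA is not produced.
Required activator BexA is absent, so *quvY* is not transcribed.
So QuvY is not produced.
Glyoxylate is present, so JovG is inactive.
With no repressor bound, *nolE* is transcribed.
So NolE is produced and active.
With repressor NolE bound, *lutF* is not transcribed.
So LutF is not produced.
Required activator QuvY is absent, so *oxaQ* is not transcribed.
So OxaQ is not produced.
Homoserine is present, so PurW is inactive.
Fumarate is absent, so RudL is active.
With repressor RudL bound, *rudQ* is not transcribed.
So RudQ is not produced.
Norleucine is present, so BexF is inactive.
Required activator BexF is absent, so *dovT* is not transcribed.
So DovT is not produced.
Required activator DovT is absent, so *purS* is not transcribed.
So PurS is not produced.
Required activator PurS is absent, so *kulG* is not transcribed.
So KulG is not produced.
With no repressor bound, *jovA* is transcribed.
So JovA is produced and active.
With repressor JovA bound, *gixP* is not transcribed.

OFF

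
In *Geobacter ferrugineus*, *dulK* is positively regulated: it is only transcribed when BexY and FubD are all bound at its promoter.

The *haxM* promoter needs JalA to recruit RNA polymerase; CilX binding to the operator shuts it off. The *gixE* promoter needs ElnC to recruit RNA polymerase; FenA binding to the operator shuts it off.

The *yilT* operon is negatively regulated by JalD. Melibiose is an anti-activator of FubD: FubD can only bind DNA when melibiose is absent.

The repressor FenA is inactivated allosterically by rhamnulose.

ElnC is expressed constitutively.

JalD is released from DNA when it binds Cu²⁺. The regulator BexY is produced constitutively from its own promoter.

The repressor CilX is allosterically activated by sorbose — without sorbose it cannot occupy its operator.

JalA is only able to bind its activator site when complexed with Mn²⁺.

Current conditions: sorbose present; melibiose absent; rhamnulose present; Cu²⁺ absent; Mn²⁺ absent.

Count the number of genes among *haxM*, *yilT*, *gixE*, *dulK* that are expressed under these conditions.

Sorbose is present, so CilX is active.
Mn²⁺ is absent, so JalA is inactive.
With repressor CilX bound, *haxM* is not transcribed.
→ *haxM* is OFF.
Cu²⁺ is absent, so JalD is active.
With repressor JalD bound, *yilT* is not transcribed.
→ *yilT* is OFF.
ElnC is produced constitutively and is active.
Rhamnulose is present, so FenA is inactive.
No repressor is bound and ElnC is active, so *gixE* is transcribed.
→ *gixE* is ON.
BexY is produced constitutively and is active.
Melibiose is absent, so FubD is active.
No repressor is bound and BexY and FubD are active, so *dulK* is transcribed.
→ *dulK* is ON.
2 of the 4 genes are transcribed.

2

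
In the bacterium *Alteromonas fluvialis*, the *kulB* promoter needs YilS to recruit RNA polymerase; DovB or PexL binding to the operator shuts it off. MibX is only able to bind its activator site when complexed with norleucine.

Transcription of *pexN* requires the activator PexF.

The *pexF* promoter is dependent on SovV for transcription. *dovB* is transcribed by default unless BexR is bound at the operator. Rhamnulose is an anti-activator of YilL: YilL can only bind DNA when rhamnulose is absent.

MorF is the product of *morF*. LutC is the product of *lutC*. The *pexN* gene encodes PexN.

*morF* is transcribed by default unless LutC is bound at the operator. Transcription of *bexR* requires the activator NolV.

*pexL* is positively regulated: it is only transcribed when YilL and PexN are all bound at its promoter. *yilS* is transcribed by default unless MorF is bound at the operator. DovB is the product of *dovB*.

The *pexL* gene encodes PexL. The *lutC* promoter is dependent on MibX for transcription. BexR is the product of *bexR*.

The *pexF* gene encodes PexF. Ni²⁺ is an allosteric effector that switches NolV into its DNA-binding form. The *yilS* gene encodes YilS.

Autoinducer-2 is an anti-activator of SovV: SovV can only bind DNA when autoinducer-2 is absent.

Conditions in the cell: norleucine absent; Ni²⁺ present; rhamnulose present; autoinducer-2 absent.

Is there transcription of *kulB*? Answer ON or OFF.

Ni²⁺ is present, so NolV is active.
No repressor is bound and NolV is active, so *bexR* is transcribed.
So BexR is produced and active.
With repressor BexR bound, *dovB* is not transcribed.
So DovB is not produced.
Rhamnulose is present, so YilL is inactive.
Autoinducer-2 is absent, so SovV is active.
No repressor is bound and SovV is active, so *pexF* is transcribed.
So PexF is produced and active.
No repressor is bound and PexF is active, so *pexN* is transcribed.
So PexN is produced and active.
Required activator YilL is absent, so *pexL* is not transcribed.
So PexL is not produced.
Norleucine is absent, so MibX is inactive.
Required activator MibX is absent, so *lutC* is not transcribed.
So LutC is not produced.
With no repressor bound, *morF* is transcribed.
So MorF is produced and active.
With repressor MorF bound, *yilS* is not transcribed.
So YilS is not produced.
Required activator YilS is absent, so *kulB* is not transcribed.

OFF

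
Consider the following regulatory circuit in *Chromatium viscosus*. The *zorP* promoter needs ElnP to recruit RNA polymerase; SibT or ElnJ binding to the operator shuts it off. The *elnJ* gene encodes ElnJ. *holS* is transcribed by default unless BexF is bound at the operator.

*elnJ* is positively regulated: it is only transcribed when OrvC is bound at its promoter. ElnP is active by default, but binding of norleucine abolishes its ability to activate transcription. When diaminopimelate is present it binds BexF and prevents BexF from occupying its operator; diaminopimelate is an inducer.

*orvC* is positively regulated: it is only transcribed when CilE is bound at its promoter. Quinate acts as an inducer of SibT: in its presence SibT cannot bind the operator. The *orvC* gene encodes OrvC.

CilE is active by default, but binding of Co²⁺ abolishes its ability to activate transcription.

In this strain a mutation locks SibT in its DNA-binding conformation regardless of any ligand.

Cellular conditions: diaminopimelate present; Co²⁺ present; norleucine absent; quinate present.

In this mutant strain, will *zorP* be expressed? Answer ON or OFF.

Norleucine is absent, so ElnP is active.
SibT is constitutively active in this strain.
Co²⁺ is present, so CilE is inactive.
Required activator CilE is absent, so *orvC* is not transcribed.
So OrvC is not produced.
Required activator OrvC is absent, so *elnJ* is not transcribed.
So ElnJ is not produced.
With repressor SibT bound, *zorP* is not transcribed.

OFF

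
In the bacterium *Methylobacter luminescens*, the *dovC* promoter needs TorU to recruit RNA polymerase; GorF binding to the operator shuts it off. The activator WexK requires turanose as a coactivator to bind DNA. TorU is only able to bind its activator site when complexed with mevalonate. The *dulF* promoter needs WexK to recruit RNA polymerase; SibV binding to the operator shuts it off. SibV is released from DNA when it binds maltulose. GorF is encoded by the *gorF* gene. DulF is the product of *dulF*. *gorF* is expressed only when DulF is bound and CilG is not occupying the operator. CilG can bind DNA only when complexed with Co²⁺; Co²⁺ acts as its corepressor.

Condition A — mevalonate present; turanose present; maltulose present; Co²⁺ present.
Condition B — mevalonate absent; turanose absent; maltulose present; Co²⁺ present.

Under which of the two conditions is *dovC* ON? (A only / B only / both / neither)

A only

Condition A:
Mevalonate is present, so TorU is active.
Turanose is present, so WexK is active.
Maltulose is present, so SibV is inactive.
No repressor is bound and WexK is active, so *dulF* is transcribed.
So DulF is produced and active.
Co²⁺ is present, so CilG is active.
With repressor CilG bound, *gorF* is not transcribed.
So GorF is not produced.
No repressor is bound and TorU is active, so *dovC* is transcribed.
→ *dovC* is ON in A.
Condition B:
Mevalonate is absent, so TorU is inactive.
Turanose is absent, so WexK is inactive.
Maltulose is present, so SibV is inactive.
Required activator WexK is absent, so *dulF* is not transcribed.
So DulF is not produced.
Co²⁺ is present, so CilG is active.
With repressor CilG bound, *gorF* is not transcribed.
So GorF is not produced.
Required activator TorU is absent, so *dovC* is not transcribed.
→ *dovC* is OFF in B.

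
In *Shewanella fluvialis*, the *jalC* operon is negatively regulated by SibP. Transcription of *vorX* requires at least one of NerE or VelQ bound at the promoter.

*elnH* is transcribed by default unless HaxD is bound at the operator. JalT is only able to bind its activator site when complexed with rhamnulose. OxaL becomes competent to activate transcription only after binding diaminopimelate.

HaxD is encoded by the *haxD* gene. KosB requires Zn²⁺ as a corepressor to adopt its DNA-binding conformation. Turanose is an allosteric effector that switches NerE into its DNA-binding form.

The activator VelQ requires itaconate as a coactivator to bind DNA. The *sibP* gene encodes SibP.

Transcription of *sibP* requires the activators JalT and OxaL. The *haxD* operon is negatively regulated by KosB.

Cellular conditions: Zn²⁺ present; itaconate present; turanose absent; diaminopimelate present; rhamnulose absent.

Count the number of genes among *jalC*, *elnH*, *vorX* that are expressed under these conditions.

3

Rhamnulose is absent, so JalT is inactive.
Diaminopimelate is present, so OxaL is active.
Required activator JalT is absent, so *sibP* is not transcribed.
So SibP is not produced.
With no repressor bound, *jalC* is transcribed.
→ *jalC* is ON.
Zn²⁺ is present, so KosB is active.
With repressor KosB bound, *haxD* is not transcribed.
So HaxD is not produced.
With no repressor bound, *elnH* is transcribed.
→ *elnH* is ON.
Turanose is absent, so NerE is inactive.
Itaconate is present, so VelQ is active.
Activator VelQ is present, so *vorX* is transcribed.
→ *vorX* is ON.
3 of the 3 genes are transcribed.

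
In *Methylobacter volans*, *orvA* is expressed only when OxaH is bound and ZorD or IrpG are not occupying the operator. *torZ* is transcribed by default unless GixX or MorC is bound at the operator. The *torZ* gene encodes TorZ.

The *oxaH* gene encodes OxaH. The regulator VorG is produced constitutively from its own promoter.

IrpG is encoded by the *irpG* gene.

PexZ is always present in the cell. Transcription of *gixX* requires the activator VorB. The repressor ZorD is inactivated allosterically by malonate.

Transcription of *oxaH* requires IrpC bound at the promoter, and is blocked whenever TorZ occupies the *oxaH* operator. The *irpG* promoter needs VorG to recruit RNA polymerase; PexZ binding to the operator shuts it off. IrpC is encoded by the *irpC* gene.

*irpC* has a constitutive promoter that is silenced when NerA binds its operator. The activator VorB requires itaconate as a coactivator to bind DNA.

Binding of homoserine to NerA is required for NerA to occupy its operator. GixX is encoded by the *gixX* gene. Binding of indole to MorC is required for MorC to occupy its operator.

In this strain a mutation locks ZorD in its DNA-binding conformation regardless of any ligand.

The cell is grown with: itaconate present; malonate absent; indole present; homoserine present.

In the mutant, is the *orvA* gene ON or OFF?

ZorD is constitutively active in this strain.
Homoserine is present, so NerA is active.
With repressor NerA bound, *irpC* is not transcribed.
So IrpC is not produced.
Itaconate is present, so VorB is active.
No repressor is bound and VorB is active, so *gixX* is transcribed.
So GixX is produced and active.
Indole is present, so MorC is active.
With repressor GixX bound, *torZ* is not transcribed.
So TorZ is not produced.
Required activator IrpC is absent, so *oxaH* is not transcribed.
So OxaH is not produced.
PexZ is produced constitutively and is active.
VorG is produced constitutively and is active.
With repressor PexZ bound, *irpG* is not transcribed.
So IrpG is not produced.
With repressor ZorD bound, *orvA* is not transcribed.

OFF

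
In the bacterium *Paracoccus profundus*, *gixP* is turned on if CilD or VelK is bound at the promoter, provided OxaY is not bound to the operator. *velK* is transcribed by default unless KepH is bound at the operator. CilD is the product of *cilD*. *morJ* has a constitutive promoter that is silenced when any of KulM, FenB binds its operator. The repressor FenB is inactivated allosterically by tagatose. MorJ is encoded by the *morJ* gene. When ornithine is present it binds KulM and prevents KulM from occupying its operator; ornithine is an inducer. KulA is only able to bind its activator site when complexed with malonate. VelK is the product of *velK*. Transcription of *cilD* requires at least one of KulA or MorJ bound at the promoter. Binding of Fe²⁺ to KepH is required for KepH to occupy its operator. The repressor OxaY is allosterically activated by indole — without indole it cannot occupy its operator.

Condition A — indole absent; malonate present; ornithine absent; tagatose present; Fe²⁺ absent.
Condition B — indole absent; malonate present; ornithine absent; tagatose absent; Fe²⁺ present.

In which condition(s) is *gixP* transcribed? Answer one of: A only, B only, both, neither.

Condition A:
Indole is absent, so OxaY is inactive.
Malonate is present, so KulA is active.
Ornithine is absent, so KulM is active.
Tagatose is present, so FenB is inactive.
With repressor KulM bound, *morJ* is not transcribed.
So MorJ is not produced.
Activator KulA is present, so *cilD* is transcribed.
So CilD is produced and active.
Fe²⁺ is absent, so KepH is inactive.
With no repressor bound, *velK* is transcribed.
So VelK is produced and active.
Activator CilD is present, so *gixP* is transcribed.
→ *gixP* is ON in A.
Condition B:
Indole is absent, so OxaY is inactive.
Malonate is present, so KulA is active.
Ornithine is absent, so KulM is active.
Tagatose is absent, so FenB is active.
With repressor KulM bound, *morJ* is not transcribed.
So MorJ is not produced.
Activator KulA is present, so *cilD* is transcribed.
So CilD is produced and active.
Fe²⁺ is present, so KepH is active.
With repressor KepH bound, *velK* is not transcribed.
So VelK is not produced.
Activator CilD is present, so *gixP* is transcribed.
→ *gixP* is ON in B.

both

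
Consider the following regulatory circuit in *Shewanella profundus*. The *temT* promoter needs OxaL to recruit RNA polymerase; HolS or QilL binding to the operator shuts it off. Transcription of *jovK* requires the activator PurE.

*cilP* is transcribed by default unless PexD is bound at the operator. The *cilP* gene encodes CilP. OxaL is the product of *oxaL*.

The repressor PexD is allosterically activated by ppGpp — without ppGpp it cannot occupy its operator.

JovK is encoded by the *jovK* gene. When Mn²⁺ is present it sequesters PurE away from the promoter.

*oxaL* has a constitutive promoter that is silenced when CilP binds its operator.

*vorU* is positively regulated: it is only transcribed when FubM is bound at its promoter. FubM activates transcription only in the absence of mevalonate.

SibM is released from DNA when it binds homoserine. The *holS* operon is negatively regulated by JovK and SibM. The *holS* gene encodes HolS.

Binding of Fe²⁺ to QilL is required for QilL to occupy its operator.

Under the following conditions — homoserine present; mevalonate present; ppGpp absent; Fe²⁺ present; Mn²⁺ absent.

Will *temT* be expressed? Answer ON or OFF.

Mn²⁺ is absent, so PurE is active.
No repressor is bound and PurE is active, so *jovK* is transcribed.
So JovK is produced and active.
Homoserine is present, so SibM is inactive.
With repressor JovK bound, *holS* is not transcribed.
So HolS is not produced.
ppGpp is absent, so PexD is inactive.
With no repressor bound, *cilP* is transcribed.
So CilP is produced and active.
With repressor CilP bound, *oxaL* is not transcribed.
So OxaL is not produced.
Fe²⁺ is present, so QilL is active.
With repressor QilL bound, *temT* is not transcribed.

OFF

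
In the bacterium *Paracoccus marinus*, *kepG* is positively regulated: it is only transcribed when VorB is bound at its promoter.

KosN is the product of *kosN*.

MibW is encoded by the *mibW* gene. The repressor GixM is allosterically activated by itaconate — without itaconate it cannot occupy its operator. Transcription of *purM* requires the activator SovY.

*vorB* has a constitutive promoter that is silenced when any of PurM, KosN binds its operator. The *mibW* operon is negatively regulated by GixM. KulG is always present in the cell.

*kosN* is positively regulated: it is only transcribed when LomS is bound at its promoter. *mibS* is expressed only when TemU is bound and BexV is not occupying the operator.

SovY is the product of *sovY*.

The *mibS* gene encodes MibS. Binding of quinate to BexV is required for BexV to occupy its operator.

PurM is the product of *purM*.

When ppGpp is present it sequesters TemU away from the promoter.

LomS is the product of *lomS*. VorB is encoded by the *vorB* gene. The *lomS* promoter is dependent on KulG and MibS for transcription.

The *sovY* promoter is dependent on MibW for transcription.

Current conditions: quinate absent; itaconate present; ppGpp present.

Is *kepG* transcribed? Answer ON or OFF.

ON

Itaconate is present, so GixM is active.
With repressor GixM bound, *mibW* is not transcribed.
So MibW is not produced.
Required activator MibW is absent, so *sovY* is not transcribed.
So SovY is not produced.
Required activator SovY is absent, so *purM* is not transcribed.
So PurM is not produced.
KulG is produced constitutively and is active.
Quinate is absent, so BexV is inactive.
ppGpp is present, so TemU is inactive.
Required activator TemU is absent, so *mibS* is not transcribed.
So MibS is not produced.
Required activator MibS is absent, so *lomS* is not transcribed.
So LomS is not produced.
Required activator LomS is absent, so *kosN* is not transcribed.
So KosN is not produced.
With no repressor bound, *vorB* is transcribed.
So VorB is produced and active.
No repressor is bound and VorB is active, so *kepG* is transcribed.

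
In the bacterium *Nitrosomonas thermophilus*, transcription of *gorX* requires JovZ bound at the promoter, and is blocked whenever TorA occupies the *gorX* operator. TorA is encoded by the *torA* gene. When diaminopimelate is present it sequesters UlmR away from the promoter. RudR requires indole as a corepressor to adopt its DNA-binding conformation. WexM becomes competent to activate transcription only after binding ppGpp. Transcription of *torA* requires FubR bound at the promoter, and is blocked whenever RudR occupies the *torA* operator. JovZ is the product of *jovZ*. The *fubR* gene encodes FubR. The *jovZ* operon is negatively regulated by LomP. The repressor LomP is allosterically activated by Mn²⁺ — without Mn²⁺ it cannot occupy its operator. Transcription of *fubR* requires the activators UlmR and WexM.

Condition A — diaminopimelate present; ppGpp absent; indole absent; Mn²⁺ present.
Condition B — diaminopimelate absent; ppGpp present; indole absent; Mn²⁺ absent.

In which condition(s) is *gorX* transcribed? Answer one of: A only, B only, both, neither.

Condition A:
Diaminopimelate is present, so UlmR is inactive.
ppGpp is absent, so WexM is inactive.
Required activator UlmR is absent, so *fubR* is not transcribed.
So FubR is not produced.
Indole is absent, so RudR is inactive.
Required activator FubR is absent, so *torA* is not transcribed.
So TorA is not produced.
Mn²⁺ is present, so LomP is active.
With repressor LomP bound, *jovZ* is not transcribed.
So JovZ is not produced.
Required activator JovZ is absent, so *gorX* is not transcribed.
→ *gorX* is OFF in A.
Condition B:
Diaminopimelate is absent, so UlmR is active.
ppGpp is present, so WexM is active.
No repressor is bound and UlmR and WexM are active, so *fubR* is transcribed.
So FubR is produced and active.
Indole is absent, so RudR is inactive.
No repressor is bound and FubR is active, so *torA* is transcribed.
So TorA is produced and active.
Mn²⁺ is absent, so LomP is inactive.
With no repressor bound, *jovZ* is transcribed.
So JovZ is produced and active.
With repressor TorA bound, *gorX* is not transcribed.
→ *gorX* is OFF in B.

neither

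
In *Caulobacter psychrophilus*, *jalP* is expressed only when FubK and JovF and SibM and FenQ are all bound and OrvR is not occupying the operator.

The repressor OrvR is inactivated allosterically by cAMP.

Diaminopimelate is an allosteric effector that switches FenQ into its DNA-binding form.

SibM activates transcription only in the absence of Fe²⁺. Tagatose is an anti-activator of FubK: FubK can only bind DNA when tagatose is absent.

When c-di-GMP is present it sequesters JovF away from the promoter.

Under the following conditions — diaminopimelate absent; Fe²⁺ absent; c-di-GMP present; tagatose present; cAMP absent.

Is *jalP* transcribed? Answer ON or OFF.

OFF

Tagatose is present, so FubK is inactive.
c-di-GMP is present, so JovF is inactive.
Fe²⁺ is absent, so SibM is active.
Diaminopimelate is absent, so FenQ is inactive.
cAMP is absent, so OrvR is active.
With repressor OrvR bound, *jalP* is not transcribed.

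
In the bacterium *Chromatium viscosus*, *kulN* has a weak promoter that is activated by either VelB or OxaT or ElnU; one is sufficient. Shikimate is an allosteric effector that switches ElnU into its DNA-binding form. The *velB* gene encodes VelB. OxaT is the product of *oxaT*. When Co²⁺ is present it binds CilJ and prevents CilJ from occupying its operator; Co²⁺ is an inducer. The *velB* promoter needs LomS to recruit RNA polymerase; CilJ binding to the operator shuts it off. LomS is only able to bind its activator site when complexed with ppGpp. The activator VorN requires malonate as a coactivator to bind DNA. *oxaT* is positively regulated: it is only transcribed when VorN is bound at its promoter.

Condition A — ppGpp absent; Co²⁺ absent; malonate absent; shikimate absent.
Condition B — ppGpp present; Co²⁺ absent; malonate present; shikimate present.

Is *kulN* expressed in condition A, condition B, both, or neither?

B only

Condition A:
ppGpp is absent, so LomS is inactive.
Co²⁺ is absent, so CilJ is active.
With repressor CilJ bound, *velB* is not transcribed.
So VelB is not produced.
Malonate is absent, so VorN is inactive.
Required activator VorN is absent, so *oxaT* is not transcribed.
So OxaT is not produced.
Shikimate is absent, so ElnU is inactive.
No activator is available at the *kulN* promoter, so *kulN* is not transcribed.
→ *kulN* is OFF in A.
Condition B:
ppGpp is present, so LomS is active.
Co²⁺ is absent, so CilJ is active.
With repressor CilJ bound, *velB* is not transcribed.
So VelB is not produced.
Malonate is present, so VorN is active.
No repressor is bound and VorN is active, so *oxaT* is transcribed.
So OxaT is produced and active.
Shikimate is present, so ElnU is active.
Activator OxaT is present, so *kulN* is transcribed.
→ *kulN* is ON in B.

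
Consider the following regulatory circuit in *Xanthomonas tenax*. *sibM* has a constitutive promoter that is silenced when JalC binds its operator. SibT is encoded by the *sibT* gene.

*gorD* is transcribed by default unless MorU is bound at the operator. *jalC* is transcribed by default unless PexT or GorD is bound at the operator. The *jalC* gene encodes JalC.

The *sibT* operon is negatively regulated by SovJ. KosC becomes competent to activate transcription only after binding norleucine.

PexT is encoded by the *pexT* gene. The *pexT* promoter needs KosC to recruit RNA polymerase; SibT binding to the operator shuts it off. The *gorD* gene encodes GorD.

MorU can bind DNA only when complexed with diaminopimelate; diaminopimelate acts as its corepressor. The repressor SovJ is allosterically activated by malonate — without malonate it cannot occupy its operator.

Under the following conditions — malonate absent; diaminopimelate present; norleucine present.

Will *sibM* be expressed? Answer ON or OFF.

OFF

Malonate is absent, so SovJ is inactive.
With no repressor bound, *sibT* is transcribed.
So SibT is produced and active.
Norleucine is present, so KosC is active.
With repressor SibT bound, *pexT* is not transcribed.
So PexT is not produced.
Diaminopimelate is present, so MorU is active.
With repressor MorU bound, *gorD* is not transcribed.
So GorD is not produced.
With no repressor bound, *jalC* is transcribed.
So JalC is produced and active.
With repressor JalC bound, *sibM* is not transcribed.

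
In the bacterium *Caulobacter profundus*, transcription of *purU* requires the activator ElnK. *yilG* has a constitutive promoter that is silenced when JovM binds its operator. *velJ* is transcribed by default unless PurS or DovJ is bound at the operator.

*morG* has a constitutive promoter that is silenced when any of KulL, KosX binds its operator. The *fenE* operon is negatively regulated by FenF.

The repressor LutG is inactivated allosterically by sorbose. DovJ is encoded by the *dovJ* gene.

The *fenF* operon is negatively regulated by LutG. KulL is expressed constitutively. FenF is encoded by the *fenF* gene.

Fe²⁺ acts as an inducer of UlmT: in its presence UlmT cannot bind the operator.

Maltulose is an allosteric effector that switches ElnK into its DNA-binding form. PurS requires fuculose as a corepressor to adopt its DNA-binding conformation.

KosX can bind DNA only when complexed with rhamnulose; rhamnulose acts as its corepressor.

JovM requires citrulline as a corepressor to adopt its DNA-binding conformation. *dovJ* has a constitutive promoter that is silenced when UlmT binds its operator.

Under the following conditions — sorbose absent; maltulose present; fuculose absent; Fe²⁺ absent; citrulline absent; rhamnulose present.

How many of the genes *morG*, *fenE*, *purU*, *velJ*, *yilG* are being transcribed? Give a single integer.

4

KulL is produced constitutively and is active.
Rhamnulose is present, so KosX is active.
With repressor KulL bound, *morG* is not transcribed.
→ *morG* is OFF.
Sorbose is absent, so LutG is active.
With repressor LutG bound, *fenF* is not transcribed.
So FenF is not produced.
With no repressor bound, *fenE* is transcribed.
→ *fenE* is ON.
Maltulose is present, so ElnK is active.
No repressor is bound and ElnK is active, so *purU* is transcribed.
→ *purU* is ON.
Fuculose is absent, so PurS is inactive.
Fe²⁺ is absent, so UlmT is active.
With repressor UlmT bound, *dovJ* is not transcribed.
So DovJ is not produced.
With no repressor bound, *velJ* is transcribed.
→ *velJ* is ON.
Citrulline is absent, so JovM is inactive.
With no repressor bound, *yilG* is transcribed.
→ *yilG* is ON.
4 of the 5 genes are transcribed.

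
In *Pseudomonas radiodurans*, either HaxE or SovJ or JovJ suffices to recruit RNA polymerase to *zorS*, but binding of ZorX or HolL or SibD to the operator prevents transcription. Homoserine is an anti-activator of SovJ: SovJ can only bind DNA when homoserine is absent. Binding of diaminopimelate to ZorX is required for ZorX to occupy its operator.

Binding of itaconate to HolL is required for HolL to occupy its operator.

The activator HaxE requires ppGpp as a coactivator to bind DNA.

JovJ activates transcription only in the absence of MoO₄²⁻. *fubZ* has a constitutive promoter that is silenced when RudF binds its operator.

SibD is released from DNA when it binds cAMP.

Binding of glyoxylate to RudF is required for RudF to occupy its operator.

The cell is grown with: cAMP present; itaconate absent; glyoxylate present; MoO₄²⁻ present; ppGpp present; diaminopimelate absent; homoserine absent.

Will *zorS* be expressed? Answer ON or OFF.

ON

Diaminopimelate is absent, so ZorX is inactive.
Itaconate is absent, so HolL is inactive.
ppGpp is present, so HaxE is active.
Homoserine is absent, so SovJ is active.
cAMP is present, so SibD is inactive.
MoO₄²⁻ is present, so JovJ is inactive.
Activator HaxE is present, so *zorS* is transcribed.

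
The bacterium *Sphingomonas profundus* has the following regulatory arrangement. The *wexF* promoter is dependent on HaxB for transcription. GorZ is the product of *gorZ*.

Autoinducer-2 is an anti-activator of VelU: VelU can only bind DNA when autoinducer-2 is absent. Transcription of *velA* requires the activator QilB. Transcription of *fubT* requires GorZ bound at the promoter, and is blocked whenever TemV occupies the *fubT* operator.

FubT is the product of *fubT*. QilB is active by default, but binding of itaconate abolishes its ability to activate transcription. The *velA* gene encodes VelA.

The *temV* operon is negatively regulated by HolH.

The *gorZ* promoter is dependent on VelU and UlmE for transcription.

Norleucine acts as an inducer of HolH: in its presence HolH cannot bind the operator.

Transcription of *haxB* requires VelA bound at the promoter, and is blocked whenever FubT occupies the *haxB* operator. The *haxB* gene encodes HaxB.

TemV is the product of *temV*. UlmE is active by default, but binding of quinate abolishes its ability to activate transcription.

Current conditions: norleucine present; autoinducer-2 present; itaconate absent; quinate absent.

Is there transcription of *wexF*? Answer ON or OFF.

Autoinducer-2 is present, so VelU is inactive.
Quinate is absent, so UlmE is active.
Required activator VelU is absent, so *gorZ* is not transcribed.
So GorZ is not produced.
Norleucine is present, so HolH is inactive.
With no repressor bound, *temV* is transcribed.
So TemV is produced and active.
With repressor TemV bound, *fubT* is not transcribed.
So FubT is not produced.
Itaconate is absent, so QilB is active.
No repressor is bound and QilB is active, so *velA* is transcribed.
So VelA is produced and active.
No repressor is bound and VelA is active, so *haxB* is transcribed.
So HaxB is produced and active.
No repressor is bound and HaxB is active, so *wexF* is transcribed.

ON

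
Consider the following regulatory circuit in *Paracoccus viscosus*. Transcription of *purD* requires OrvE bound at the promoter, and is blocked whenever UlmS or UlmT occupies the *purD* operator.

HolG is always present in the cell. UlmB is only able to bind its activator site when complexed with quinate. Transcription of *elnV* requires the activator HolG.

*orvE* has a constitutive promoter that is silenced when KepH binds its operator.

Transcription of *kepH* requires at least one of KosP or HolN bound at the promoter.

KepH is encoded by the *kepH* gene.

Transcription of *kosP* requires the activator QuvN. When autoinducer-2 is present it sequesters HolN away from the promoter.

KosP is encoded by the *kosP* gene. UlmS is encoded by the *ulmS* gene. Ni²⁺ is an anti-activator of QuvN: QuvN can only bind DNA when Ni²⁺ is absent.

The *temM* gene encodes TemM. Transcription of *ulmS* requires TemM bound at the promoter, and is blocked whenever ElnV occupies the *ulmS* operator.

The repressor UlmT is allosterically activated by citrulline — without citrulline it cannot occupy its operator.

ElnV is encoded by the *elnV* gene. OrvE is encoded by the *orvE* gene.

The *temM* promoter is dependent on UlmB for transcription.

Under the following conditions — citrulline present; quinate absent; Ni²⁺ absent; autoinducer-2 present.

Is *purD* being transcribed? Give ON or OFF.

OFF

Quinate is absent, so UlmB is inactive.
Required activator UlmB is absent, so *temM* is not transcribed.
So TemM is not produced.
HolG is produced constitutively and is active.
No repressor is bound and HolG is active, so *elnV* is transcribed.
So ElnV is produced and active.
With repressor ElnV bound, *ulmS* is not transcribed.
So UlmS is not produced.
Citrulline is present, so UlmT is active.
Ni²⁺ is absent, so QuvN is active.
No repressor is bound and QuvN is active, so *kosP* is transcribed.
So KosP is produced and active.
Autoinducer-2 is present, so HolN is inactive.
Activator KosP is present, so *kepH* is transcribed.
So KepH is produced and active.
With repressor KepH bound, *orvE* is not transcribed.
So OrvE is not produced.
With repressor UlmT bound, *purD* is not transcribed.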